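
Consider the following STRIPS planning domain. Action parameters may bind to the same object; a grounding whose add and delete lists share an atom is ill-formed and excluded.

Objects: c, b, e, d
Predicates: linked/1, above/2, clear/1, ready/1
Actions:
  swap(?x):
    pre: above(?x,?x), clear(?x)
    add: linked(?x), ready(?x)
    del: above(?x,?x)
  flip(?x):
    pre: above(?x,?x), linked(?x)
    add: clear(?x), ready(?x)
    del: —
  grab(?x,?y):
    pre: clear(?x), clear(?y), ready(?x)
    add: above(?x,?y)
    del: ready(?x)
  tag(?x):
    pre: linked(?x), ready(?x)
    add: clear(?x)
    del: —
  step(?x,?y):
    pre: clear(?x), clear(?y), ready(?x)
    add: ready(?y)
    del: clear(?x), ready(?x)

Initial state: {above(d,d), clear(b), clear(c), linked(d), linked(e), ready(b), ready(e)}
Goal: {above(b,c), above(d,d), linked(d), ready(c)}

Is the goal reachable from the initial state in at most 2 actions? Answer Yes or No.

1. flip(d)  →  {above(d,d), clear(b), clear(c), clear(d), linked(d), linked(e), ready(b), ready(d), ready(e)}
2. grab(b,c)  →  {above(b,c), above(d,d), clear(b), clear(c), clear(d), linked(d), linked(e), ready(d), ready(e)}
3. step(d,c)  →  {above(b,c), above(d,d), clear(b), clear(c), linked(d), linked(e), ready(c), ready(e)}
optimal plan length = 3; 3 > 2

No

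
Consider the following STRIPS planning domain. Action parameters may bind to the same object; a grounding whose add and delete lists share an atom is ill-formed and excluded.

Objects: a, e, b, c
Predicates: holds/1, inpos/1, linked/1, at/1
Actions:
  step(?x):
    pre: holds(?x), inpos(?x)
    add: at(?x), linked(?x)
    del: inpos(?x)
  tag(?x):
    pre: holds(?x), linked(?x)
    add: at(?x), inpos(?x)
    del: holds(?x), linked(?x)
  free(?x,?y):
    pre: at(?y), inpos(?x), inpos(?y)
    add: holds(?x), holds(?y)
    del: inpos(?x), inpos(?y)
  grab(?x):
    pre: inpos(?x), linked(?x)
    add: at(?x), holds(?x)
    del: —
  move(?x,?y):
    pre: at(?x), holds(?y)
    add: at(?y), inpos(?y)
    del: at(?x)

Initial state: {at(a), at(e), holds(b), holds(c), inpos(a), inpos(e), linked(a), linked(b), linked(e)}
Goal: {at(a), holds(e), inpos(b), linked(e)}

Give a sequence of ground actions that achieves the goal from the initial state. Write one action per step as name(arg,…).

1. tag(b)  →  {at(a), at(b), at(e), holds(c), inpos(a), inpos(b), inpos(e), linked(a), linked(e)}
2. free(a,e)  →  {at(a), at(b), at(e), holds(a), holds(c), holds(e), inpos(b), linked(a), linked(e)}

tag(b); free(a,e)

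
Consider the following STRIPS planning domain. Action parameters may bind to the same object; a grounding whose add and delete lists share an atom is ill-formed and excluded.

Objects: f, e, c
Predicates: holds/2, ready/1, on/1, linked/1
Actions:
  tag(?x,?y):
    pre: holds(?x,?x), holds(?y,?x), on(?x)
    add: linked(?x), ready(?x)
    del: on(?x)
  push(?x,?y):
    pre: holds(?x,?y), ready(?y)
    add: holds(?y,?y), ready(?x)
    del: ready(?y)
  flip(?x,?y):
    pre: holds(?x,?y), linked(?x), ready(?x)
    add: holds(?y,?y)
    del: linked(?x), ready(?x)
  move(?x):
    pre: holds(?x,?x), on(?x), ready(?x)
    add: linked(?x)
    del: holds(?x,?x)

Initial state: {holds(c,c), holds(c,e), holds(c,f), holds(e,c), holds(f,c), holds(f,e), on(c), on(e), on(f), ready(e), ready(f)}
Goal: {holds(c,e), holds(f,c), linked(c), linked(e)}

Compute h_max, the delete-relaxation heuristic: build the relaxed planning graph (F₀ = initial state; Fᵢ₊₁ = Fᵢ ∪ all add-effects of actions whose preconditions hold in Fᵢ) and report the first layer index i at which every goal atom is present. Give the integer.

F0 = init (11 atoms)
F1 = F0 ∪ {holds(e,e), holds(f,f), linked(c), ready(c)}  (15 atoms)
F2 = F1 ∪ {linked(e), linked(f)}  (17 atoms)
goal ⊆ F2  ⇒  h_max = 2

2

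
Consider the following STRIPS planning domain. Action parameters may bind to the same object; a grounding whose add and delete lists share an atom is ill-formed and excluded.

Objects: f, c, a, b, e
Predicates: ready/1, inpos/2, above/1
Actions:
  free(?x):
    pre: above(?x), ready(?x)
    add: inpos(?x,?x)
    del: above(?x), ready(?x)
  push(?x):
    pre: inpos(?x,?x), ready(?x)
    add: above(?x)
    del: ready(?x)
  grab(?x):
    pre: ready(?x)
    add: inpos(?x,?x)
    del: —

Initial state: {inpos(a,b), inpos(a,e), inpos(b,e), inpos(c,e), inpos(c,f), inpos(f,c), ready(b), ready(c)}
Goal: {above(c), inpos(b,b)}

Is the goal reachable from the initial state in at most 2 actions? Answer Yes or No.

1. grab(c)  →  {inpos(a,b), inpos(a,e), inpos(b,e), inpos(c,c), inpos(c,e), inpos(c,f), inpos(f,c), ready(b), ready(c)}
2. push(c)  →  {above(c), inpos(a,b), inpos(a,e), inpos(b,e), inpos(c,c), inpos(c,e), inpos(c,f), inpos(f,c), ready(b)}
3. grab(b)  →  {above(c), inpos(a,b), inpos(a,e), inpos(b,b), inpos(b,e), inpos(c,c), inpos(c,e), inpos(c,f), inpos(f,c), ready(b)}
optimal plan length = 3; 3 > 2

No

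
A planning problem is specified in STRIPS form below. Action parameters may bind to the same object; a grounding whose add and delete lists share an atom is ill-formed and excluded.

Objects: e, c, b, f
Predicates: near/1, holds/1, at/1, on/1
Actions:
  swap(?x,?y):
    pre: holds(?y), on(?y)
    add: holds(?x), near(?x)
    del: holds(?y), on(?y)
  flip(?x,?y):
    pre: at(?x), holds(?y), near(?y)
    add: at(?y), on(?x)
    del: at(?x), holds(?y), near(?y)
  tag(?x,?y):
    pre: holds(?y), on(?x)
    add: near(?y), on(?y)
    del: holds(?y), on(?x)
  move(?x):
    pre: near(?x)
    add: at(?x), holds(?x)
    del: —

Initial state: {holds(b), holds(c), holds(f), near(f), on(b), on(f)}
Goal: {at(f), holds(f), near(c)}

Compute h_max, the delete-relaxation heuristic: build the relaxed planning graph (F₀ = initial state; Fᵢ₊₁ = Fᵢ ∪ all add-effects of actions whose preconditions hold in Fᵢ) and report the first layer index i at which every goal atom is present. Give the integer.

1

F0 = init (6 atoms)
F1 = F0 ∪ {at(f), holds(e), near(b), near(c), near(e), on(c)}  (12 atoms)
goal ⊆ F1  ⇒  h_max = 1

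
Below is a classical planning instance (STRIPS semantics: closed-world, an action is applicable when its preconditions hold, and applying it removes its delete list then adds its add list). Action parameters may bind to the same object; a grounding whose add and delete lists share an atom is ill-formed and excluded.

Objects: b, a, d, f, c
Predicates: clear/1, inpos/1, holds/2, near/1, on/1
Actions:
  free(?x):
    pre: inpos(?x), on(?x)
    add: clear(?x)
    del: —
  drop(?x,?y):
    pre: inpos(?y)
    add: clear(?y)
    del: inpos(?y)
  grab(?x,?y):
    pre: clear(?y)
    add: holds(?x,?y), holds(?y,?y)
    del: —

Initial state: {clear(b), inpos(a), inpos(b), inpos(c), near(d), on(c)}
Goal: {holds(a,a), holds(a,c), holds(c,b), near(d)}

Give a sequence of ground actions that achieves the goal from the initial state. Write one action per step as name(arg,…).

free(c); drop(b,a); grab(b,a); grab(a,c); grab(c,b)

1. free(c)  →  {clear(b), clear(c), inpos(a), inpos(b), inpos(c), near(d), on(c)}
2. drop(b,a)  →  {clear(a), clear(b), clear(c), inpos(b), inpos(c), near(d), on(c)}
3. grab(b,a)  →  {clear(a), clear(b), clear(c), holds(a,a), holds(b,a), inpos(b), inpos(c), near(d), on(c)}
4. grab(a,c)  →  {clear(a), clear(b), clear(c), holds(a,a), holds(a,c), holds(b,a), holds(c,c), inpos(b), inpos(c), near(d), on(c)}
5. grab(c,b)  →  {clear(a), clear(b), clear(c), holds(a,a), holds(a,c), holds(b,a), holds(b,b), holds(c,b), holds(c,c), inpos(b), inpos(c), near(d), on(c)}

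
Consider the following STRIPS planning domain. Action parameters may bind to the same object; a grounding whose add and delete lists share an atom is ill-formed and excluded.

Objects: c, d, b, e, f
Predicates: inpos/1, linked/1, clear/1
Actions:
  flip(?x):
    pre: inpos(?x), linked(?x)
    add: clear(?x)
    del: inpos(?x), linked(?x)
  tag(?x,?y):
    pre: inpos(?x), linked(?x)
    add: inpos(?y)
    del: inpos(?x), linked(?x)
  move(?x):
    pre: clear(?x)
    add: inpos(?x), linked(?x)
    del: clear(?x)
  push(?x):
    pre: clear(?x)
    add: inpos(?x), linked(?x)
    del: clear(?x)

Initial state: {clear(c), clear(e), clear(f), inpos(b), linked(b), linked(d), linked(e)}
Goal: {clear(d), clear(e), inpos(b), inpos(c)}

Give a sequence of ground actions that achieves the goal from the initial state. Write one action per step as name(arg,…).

move(c); move(f); tag(f,d); flip(d)

1. move(c)  →  {clear(e), clear(f), inpos(b), inpos(c), linked(b), linked(c), linked(d), linked(e)}
2. move(f)  →  {clear(e), inpos(b), inpos(c), inpos(f), linked(b), linked(c), linked(d), linked(e), linked(f)}
3. tag(f,d)  →  {clear(e), inpos(b), inpos(c), inpos(d), linked(b), linked(c), linked(d), linked(e)}
4. flip(d)  →  {clear(d), clear(e), inpos(b), inpos(c), linked(b), linked(c), linked(e)}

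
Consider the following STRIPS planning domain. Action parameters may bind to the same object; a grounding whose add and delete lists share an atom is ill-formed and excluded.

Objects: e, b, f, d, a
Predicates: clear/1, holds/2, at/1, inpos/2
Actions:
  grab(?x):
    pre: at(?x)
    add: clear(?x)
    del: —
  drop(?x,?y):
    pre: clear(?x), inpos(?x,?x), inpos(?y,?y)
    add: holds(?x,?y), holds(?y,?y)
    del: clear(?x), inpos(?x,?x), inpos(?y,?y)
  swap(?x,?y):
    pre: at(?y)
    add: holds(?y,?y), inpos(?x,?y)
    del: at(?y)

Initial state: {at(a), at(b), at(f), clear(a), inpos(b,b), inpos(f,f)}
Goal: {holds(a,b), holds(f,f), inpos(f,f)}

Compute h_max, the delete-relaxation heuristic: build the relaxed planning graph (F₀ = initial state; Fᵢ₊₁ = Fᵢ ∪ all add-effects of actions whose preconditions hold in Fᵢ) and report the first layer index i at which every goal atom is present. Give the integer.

2

F0 = init (6 atoms)
F1 = F0 ∪ {clear(b), clear(f), holds(a,a), holds(b,b), holds(f,f), inpos(a,a), inpos(a,b), inpos(a,f), inpos(b,a), inpos(b,f), inpos(d,a), inpos(d,b), inpos(d,f), inpos(e,a), inpos(e,b), inpos(e,f), inpos(f,a), inpos(f,b)}  (24 atoms)
F2 = F1 ∪ {holds(a,b), holds(a,f), holds(b,a), holds(b,f), holds(f,a), holds(f,b)}  (30 atoms)
goal ⊆ F2  ⇒  h_max = 2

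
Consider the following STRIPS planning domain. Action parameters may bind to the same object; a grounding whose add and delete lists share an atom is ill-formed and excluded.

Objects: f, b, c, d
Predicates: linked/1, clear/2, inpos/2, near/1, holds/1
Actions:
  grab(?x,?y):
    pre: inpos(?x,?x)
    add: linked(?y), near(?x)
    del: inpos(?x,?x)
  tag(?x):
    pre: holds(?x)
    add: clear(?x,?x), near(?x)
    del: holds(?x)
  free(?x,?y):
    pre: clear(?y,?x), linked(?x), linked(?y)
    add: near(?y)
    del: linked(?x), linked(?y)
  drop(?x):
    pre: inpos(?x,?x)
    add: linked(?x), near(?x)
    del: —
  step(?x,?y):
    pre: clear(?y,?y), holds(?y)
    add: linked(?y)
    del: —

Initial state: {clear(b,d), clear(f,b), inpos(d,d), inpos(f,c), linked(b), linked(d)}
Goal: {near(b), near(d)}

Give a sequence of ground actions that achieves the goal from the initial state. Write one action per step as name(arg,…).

grab(d,f); free(d,b)

1. grab(d,f)  →  {clear(b,d), clear(f,b), inpos(f,c), linked(b), linked(d), linked(f), near(d)}
2. free(d,b)  →  {clear(b,d), clear(f,b), inpos(f,c), linked(f), near(b), near(d)}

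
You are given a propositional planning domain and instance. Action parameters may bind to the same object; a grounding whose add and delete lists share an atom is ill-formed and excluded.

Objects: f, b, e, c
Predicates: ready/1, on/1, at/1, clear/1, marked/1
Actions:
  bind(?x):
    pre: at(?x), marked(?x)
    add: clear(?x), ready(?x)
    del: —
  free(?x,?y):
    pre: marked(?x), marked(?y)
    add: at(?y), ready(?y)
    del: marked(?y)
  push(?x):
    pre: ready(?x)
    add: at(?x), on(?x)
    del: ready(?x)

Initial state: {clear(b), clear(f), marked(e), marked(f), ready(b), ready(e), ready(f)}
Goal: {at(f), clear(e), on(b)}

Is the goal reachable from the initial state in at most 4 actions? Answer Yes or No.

Yes

1. free(f,f)  →  {at(f), clear(b), clear(f), marked(e), ready(b), ready(e), ready(f)}
2. push(b)  →  {at(b), at(f), clear(b), clear(f), marked(e), on(b), ready(e), ready(f)}
3. push(e)  →  {at(b), at(e), at(f), clear(b), clear(f), marked(e), on(b), on(e), ready(f)}
4. bind(e)  →  {at(b), at(e), at(f), clear(b), clear(e), clear(f), marked(e), on(b), on(e), ready(e), ready(f)}
optimal plan length = 4; 4 ≤ 4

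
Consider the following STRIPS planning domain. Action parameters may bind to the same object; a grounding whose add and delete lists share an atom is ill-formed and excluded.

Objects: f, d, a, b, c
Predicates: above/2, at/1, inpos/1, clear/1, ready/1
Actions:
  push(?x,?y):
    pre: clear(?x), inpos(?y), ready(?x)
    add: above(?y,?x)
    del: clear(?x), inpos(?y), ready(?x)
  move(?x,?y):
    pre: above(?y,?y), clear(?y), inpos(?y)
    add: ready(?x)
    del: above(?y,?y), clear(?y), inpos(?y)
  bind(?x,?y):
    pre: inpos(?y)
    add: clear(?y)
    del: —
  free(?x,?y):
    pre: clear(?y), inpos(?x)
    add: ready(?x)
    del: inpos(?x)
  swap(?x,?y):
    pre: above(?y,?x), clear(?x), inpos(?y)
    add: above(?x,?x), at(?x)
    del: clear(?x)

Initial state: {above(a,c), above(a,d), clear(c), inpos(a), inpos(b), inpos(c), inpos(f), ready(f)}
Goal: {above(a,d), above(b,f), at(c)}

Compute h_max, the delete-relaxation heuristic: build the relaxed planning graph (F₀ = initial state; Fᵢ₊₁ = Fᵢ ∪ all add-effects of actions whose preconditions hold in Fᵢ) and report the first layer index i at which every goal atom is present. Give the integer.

2

F0 = init (8 atoms)
F1 = F0 ∪ {above(c,c), at(c), clear(a), clear(b), clear(f), ready(a), ready(b), ready(c)}  (16 atoms)
F2 = F1 ∪ {above(a,a), above(a,b), above(a,f), above(b,a), above(b,b), above(b,c), above(b,f), above(c,a), above(c,b), above(c,f), above(f,a), above(f,b), above(f,c), above(f,f), ready(d)}  (31 atoms)
goal ⊆ F2  ⇒  h_max = 2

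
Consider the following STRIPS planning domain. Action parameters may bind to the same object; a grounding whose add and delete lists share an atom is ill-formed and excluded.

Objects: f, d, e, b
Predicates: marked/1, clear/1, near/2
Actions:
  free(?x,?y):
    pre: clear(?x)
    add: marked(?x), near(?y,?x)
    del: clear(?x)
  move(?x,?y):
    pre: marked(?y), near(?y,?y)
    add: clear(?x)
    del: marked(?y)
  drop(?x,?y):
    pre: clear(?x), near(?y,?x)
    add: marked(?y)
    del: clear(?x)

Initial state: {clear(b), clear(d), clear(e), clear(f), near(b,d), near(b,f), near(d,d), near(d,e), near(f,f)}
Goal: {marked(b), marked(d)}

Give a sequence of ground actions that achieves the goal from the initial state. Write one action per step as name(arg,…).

free(d,f); free(b,f)

1. free(d,f)  →  {clear(b), clear(e), clear(f), marked(d), near(b,d), near(b,f), near(d,d), near(d,e), near(f,d), near(f,f)}
2. free(b,f)  →  {clear(e), clear(f), marked(b), marked(d), near(b,d), near(b,f), near(d,d), near(d,e), near(f,b), near(f,d), near(f,f)}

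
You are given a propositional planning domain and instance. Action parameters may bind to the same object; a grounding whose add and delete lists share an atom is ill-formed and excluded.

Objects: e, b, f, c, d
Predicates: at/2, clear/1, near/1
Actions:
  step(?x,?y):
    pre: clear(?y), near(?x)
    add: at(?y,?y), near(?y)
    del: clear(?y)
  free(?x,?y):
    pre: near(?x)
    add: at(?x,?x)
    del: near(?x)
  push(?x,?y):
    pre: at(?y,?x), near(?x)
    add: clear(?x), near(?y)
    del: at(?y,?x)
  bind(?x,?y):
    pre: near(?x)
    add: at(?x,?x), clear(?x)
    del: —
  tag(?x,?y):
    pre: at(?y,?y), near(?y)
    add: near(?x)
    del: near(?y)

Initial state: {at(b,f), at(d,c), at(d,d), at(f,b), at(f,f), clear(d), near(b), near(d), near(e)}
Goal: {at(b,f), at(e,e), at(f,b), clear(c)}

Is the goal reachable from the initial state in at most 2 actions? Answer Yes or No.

No

1. free(e,e)  →  {at(b,f), at(d,c), at(d,d), at(e,e), at(f,b), at(f,f), clear(d), near(b), near(d)}
2. tag(c,d)  →  {at(b,f), at(d,c), at(d,d), at(e,e), at(f,b), at(f,f), clear(d), near(b), near(c)}
3. push(c,d)  →  {at(b,f), at(d,d), at(e,e), at(f,b), at(f,f), clear(c), clear(d), near(b), near(c), near(d)}
optimal plan length = 3; 3 > 2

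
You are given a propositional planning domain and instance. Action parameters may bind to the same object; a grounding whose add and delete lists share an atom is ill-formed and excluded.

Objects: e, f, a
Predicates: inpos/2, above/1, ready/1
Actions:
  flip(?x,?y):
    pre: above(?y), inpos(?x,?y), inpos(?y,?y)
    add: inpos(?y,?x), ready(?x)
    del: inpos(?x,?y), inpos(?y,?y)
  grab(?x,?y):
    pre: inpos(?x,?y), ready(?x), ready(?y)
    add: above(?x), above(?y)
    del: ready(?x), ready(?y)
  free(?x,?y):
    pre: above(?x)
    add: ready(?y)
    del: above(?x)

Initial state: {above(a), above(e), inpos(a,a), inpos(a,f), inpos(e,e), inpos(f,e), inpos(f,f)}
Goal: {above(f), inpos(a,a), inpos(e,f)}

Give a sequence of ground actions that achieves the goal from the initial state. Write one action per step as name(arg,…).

flip(f,e); grab(f,f)

1. flip(f,e)  →  {above(a), above(e), inpos(a,a), inpos(a,f), inpos(e,f), inpos(f,f), ready(f)}
2. grab(f,f)  →  {above(a), above(e), above(f), inpos(a,a), inpos(a,f), inpos(e,f), inpos(f,f)}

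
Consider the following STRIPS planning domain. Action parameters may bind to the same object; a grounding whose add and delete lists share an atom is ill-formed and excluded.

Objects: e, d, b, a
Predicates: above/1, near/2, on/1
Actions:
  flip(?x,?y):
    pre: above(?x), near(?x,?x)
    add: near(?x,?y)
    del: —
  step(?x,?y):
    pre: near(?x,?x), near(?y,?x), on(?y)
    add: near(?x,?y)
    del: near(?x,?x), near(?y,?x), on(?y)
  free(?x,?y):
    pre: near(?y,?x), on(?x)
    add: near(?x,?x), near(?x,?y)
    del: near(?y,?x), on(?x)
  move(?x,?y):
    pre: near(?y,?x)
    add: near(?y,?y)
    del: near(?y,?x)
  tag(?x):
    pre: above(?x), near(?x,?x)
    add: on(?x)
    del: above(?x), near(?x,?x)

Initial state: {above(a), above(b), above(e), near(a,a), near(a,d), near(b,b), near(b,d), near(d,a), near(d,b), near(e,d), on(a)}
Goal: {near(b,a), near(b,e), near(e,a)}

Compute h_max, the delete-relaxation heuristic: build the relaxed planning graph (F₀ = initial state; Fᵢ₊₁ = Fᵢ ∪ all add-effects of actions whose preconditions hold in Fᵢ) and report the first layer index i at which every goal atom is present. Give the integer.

2

F0 = init (11 atoms)
F1 = F0 ∪ {near(a,b), near(a,e), near(b,a), near(b,e), near(d,d), near(e,e), on(b)}  (18 atoms)
F2 = F1 ∪ {near(e,a), near(e,b), on(e)}  (21 atoms)
goal ⊆ F2  ⇒  h_max = 2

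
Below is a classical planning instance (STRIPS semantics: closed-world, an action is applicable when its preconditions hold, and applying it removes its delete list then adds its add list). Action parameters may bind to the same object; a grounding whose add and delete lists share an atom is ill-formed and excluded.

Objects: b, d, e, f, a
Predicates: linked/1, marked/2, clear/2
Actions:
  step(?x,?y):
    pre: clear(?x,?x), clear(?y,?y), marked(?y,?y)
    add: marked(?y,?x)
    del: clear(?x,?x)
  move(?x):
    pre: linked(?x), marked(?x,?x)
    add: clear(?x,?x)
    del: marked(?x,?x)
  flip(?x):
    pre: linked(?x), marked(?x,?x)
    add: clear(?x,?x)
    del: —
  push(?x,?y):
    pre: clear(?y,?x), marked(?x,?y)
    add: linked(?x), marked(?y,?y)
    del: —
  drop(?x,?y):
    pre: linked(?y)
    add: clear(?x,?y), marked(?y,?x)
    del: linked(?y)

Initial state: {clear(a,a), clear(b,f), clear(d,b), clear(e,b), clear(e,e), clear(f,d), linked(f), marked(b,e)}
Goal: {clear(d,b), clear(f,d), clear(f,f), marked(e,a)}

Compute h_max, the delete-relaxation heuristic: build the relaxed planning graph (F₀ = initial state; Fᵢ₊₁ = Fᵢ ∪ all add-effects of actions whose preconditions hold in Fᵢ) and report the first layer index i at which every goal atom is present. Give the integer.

F0 = init (8 atoms)
F1 = F0 ∪ {clear(a,f), clear(d,f), clear(e,f), clear(f,f), linked(b), marked(e,e), marked(f,a), marked(f,b), marked(f,d), marked(f,e), marked(f,f)}  (19 atoms)
F2 = F1 ∪ {clear(a,b), clear(b,b), clear(f,b), linked(e), marked(a,a), marked(b,a), marked(b,b), marked(b,d), marked(b,f), marked(d,d), marked(e,a), marked(e,f)}  (31 atoms)
goal ⊆ F2  ⇒  h_max = 2

2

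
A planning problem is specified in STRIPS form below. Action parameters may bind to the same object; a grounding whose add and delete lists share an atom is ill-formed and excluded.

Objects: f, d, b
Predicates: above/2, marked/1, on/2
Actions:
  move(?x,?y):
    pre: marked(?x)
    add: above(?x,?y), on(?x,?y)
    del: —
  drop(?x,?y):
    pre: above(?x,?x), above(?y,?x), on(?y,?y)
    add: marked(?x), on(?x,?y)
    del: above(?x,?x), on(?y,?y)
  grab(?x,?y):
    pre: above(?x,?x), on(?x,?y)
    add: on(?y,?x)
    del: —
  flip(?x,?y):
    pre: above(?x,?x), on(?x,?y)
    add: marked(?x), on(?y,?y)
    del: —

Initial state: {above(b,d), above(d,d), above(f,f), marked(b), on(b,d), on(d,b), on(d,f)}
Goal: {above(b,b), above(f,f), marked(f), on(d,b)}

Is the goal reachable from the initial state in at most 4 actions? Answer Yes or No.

Yes

1. move(b,b)  →  {above(b,b), above(b,d), above(d,d), above(f,f), marked(b), on(b,b), on(b,d), on(d,b), on(d,f)}
2. grab(d,f)  →  {above(b,b), above(b,d), above(d,d), above(f,f), marked(b), on(b,b), on(b,d), on(d,b), on(d,f), on(f,d)}
3. flip(f,d)  →  {above(b,b), above(b,d), above(d,d), above(f,f), marked(b), marked(f), on(b,b), on(b,d), on(d,b), on(d,d), on(d,f), on(f,d)}
optimal plan length = 3; 3 ≤ 4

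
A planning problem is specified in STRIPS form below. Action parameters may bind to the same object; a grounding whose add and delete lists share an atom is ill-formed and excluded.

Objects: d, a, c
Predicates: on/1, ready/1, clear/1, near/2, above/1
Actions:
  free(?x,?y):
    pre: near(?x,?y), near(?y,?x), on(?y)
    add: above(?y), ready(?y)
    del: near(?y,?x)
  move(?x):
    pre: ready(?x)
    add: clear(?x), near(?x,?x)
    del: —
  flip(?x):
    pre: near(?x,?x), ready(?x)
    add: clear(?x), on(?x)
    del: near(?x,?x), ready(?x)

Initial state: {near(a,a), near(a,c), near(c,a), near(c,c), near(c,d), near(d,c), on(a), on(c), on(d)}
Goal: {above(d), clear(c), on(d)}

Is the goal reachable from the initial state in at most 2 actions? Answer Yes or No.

1. free(a,c)  →  {above(c), near(a,a), near(a,c), near(c,c), near(c,d), near(d,c), on(a), on(c), on(d), ready(c)}
2. free(c,d)  →  {above(c), above(d), near(a,a), near(a,c), near(c,c), near(c,d), on(a), on(c), on(d), ready(c), ready(d)}
3. move(c)  →  {above(c), above(d), clear(c), near(a,a), near(a,c), near(c,c), near(c,d), on(a), on(c), on(d), ready(c), ready(d)}
optimal plan length = 3; 3 > 2

No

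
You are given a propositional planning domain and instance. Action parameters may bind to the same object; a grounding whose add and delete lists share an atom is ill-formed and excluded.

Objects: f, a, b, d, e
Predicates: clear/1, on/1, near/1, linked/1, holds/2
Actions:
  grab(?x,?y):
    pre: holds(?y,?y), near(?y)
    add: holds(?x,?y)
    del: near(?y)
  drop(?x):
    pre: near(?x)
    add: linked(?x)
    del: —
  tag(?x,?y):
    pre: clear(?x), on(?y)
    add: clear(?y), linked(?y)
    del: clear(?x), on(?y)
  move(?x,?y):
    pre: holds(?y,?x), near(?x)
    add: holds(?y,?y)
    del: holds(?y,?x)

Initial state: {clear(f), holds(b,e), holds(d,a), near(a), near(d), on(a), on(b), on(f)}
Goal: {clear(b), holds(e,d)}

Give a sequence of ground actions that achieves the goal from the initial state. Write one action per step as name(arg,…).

tag(f,b); move(a,d); grab(e,d)

1. tag(f,b)  →  {clear(b), holds(b,e), holds(d,a), linked(b), near(a), near(d), on(a), on(f)}
2. move(a,d)  →  {clear(b), holds(b,e), holds(d,d), linked(b), near(a), near(d), on(a), on(f)}
3. grab(e,d)  →  {clear(b), holds(b,e), holds(d,d), holds(e,d), linked(b), near(a), on(a), on(f)}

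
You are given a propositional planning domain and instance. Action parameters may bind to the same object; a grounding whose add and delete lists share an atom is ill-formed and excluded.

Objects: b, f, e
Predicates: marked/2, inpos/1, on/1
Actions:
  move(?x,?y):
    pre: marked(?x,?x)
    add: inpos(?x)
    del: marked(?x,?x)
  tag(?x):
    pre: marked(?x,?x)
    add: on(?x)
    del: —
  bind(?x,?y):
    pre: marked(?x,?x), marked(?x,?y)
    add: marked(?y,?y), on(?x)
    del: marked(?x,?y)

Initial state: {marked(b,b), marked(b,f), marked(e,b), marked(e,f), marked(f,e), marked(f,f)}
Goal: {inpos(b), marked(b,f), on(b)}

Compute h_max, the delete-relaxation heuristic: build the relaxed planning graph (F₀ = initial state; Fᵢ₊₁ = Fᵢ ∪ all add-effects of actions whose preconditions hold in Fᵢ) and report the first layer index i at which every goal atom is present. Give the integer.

1

F0 = init (6 atoms)
F1 = F0 ∪ {inpos(b), inpos(f), marked(e,e), on(b), on(f)}  (11 atoms)
goal ⊆ F1  ⇒  h_max = 1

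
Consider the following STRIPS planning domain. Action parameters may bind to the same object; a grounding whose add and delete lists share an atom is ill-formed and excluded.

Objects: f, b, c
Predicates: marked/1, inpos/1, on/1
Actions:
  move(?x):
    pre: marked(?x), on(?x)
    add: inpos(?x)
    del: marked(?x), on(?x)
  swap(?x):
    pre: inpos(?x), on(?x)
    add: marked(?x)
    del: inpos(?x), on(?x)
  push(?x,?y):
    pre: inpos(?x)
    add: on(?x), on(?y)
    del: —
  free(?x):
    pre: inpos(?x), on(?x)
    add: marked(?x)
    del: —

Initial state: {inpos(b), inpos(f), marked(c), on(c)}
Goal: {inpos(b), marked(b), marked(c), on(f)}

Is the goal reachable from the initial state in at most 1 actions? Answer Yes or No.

No

1. push(f,b)  →  {inpos(b), inpos(f), marked(c), on(b), on(c), on(f)}
2. free(b)  →  {inpos(b), inpos(f), marked(b), marked(c), on(b), on(c), on(f)}
optimal plan length = 2; 2 > 1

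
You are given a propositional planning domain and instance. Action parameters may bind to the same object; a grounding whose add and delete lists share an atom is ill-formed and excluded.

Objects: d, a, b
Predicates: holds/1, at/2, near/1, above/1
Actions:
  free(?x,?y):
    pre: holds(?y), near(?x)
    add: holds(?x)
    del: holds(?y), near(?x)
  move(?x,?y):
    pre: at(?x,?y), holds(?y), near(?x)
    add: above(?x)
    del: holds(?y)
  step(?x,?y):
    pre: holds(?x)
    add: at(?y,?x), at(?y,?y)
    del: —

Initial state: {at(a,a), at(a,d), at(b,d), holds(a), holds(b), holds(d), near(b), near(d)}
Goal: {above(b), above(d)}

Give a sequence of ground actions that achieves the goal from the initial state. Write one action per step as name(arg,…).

move(b,d); step(a,d); move(d,a)

1. move(b,d)  →  {above(b), at(a,a), at(a,d), at(b,d), holds(a), holds(b), near(b), near(d)}
2. step(a,d)  →  {above(b), at(a,a), at(a,d), at(b,d), at(d,a), at(d,d), holds(a), holds(b), near(b), near(d)}
3. move(d,a)  →  {above(b), above(d), at(a,a), at(a,d), at(b,d), at(d,a), at(d,d), holds(b), near(b), near(d)}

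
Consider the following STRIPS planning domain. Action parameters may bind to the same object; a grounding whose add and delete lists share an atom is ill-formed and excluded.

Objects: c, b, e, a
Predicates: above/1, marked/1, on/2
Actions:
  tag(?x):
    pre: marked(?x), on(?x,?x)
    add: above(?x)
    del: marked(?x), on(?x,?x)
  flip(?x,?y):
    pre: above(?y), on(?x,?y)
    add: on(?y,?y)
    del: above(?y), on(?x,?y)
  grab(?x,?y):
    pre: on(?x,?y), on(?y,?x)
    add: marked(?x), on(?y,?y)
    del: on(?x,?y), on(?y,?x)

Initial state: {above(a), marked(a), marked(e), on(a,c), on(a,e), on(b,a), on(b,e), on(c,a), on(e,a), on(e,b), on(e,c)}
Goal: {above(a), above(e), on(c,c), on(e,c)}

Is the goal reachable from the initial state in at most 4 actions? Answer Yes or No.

Yes

1. grab(b,e)  →  {above(a), marked(a), marked(b), marked(e), on(a,c), on(a,e), on(b,a), on(c,a), on(e,a), on(e,c), on(e,e)}
2. tag(e)  →  {above(a), above(e), marked(a), marked(b), on(a,c), on(a,e), on(b,a), on(c,a), on(e,a), on(e,c)}
3. grab(a,c)  →  {above(a), above(e), marked(a), marked(b), on(a,e), on(b,a), on(c,c), on(e,a), on(e,c)}
optimal plan length = 3; 3 ≤ 4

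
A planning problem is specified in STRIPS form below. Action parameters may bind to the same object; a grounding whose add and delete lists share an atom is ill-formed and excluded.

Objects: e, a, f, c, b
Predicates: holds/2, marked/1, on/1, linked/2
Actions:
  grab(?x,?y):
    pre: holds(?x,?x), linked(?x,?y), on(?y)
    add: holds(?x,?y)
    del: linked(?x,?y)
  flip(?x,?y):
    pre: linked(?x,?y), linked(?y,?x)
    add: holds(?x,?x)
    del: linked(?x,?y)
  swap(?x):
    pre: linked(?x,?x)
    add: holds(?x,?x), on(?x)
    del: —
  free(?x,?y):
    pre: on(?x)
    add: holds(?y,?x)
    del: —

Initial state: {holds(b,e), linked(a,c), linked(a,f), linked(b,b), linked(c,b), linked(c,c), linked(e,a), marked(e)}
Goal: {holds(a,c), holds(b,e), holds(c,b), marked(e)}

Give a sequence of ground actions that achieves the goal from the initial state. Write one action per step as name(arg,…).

1. swap(c)  →  {holds(b,e), holds(c,c), linked(a,c), linked(a,f), linked(b,b), linked(c,b), linked(c,c), linked(e,a), marked(e), on(c)}
2. swap(b)  →  {holds(b,b), holds(b,e), holds(c,c), linked(a,c), linked(a,f), linked(b,b), linked(c,b), linked(c,c), linked(e,a), marked(e), on(b), on(c)}
3. grab(c,b)  →  {holds(b,b), holds(b,e), holds(c,b), holds(c,c), linked(a,c), linked(a,f), linked(b,b), linked(c,c), linked(e,a), marked(e), on(b), on(c)}
4. free(c,a)  →  {holds(a,c), holds(b,b), holds(b,e), holds(c,b), holds(c,c), linked(a,c), linked(a,f), linked(b,b), linked(c,c), linked(e,a), marked(e), on(b), on(c)}

swap(c); swap(b); grab(c,b); free(c,a)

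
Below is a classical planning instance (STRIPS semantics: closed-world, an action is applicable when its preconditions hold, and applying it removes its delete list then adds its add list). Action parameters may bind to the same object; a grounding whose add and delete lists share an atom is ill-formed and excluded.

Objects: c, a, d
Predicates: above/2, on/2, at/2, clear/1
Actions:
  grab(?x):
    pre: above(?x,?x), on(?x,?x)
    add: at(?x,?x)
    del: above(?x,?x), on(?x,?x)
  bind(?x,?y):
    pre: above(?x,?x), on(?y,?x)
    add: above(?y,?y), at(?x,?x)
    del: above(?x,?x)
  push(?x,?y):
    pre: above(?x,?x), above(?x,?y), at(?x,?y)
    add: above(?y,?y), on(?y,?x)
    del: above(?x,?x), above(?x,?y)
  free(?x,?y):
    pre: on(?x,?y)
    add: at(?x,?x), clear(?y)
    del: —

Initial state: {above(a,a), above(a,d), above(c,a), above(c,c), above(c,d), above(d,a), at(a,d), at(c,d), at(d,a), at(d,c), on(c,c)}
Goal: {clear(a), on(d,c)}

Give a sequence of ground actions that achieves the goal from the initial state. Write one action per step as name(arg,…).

push(c,d); push(a,d); free(d,a)

1. push(c,d)  →  {above(a,a), above(a,d), above(c,a), above(d,a), above(d,d), at(a,d), at(c,d), at(d,a), at(d,c), on(c,c), on(d,c)}
2. push(a,d)  →  {above(c,a), above(d,a), above(d,d), at(a,d), at(c,d), at(d,a), at(d,c), on(c,c), on(d,a), on(d,c)}
3. free(d,a)  →  {above(c,a), above(d,a), above(d,d), at(a,d), at(c,d), at(d,a), at(d,c), at(d,d), clear(a), on(c,c), on(d,a), on(d,c)}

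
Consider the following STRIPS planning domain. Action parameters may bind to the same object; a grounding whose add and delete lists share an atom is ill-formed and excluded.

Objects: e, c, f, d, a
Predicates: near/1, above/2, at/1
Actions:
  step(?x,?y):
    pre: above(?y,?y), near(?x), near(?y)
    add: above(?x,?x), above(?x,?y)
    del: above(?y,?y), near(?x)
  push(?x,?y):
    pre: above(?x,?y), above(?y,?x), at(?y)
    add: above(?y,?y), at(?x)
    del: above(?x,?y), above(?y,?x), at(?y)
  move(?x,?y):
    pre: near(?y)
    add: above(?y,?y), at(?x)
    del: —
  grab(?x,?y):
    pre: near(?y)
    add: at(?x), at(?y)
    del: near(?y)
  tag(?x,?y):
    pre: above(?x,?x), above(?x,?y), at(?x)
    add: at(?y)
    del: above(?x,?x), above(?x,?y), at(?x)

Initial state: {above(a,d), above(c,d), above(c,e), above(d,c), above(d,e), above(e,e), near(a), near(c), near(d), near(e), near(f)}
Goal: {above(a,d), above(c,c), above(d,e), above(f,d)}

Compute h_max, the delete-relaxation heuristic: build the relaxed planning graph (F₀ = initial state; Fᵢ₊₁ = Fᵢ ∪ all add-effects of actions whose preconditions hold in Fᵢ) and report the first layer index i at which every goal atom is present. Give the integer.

F0 = init (11 atoms)
F1 = F0 ∪ {above(a,a), above(a,e), above(c,c), above(d,d), above(f,e), above(f,f), at(a), at(c), at(d), at(e), at(f)}  (22 atoms)
F2 = F1 ∪ {above(a,c), above(a,f), above(c,a), above(c,f), above(d,a), above(d,f), above(e,a), above(e,c), above(e,d), above(e,f), above(f,a), above(f,c), above(f,d)}  (35 atoms)
goal ⊆ F2  ⇒  h_max = 2

2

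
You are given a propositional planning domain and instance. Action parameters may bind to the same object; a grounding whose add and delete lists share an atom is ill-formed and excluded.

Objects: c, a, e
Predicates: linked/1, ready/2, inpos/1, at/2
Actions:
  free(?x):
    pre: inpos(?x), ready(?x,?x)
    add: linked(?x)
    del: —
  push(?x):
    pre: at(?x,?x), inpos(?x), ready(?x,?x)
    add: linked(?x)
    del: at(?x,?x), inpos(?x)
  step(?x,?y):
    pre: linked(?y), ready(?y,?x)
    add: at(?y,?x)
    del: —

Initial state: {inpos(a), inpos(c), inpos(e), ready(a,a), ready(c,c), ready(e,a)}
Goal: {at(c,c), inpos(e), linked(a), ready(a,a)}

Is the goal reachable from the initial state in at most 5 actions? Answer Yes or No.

1. free(c)  →  {inpos(a), inpos(c), inpos(e), linked(c), ready(a,a), ready(c,c), ready(e,a)}
2. free(a)  →  {inpos(a), inpos(c), inpos(e), linked(a), linked(c), ready(a,a), ready(c,c), ready(e,a)}
3. step(c,c)  →  {at(c,c), inpos(a), inpos(c), inpos(e), linked(a), linked(c), ready(a,a), ready(c,c), ready(e,a)}
optimal plan length = 3; 3 ≤ 5

Yes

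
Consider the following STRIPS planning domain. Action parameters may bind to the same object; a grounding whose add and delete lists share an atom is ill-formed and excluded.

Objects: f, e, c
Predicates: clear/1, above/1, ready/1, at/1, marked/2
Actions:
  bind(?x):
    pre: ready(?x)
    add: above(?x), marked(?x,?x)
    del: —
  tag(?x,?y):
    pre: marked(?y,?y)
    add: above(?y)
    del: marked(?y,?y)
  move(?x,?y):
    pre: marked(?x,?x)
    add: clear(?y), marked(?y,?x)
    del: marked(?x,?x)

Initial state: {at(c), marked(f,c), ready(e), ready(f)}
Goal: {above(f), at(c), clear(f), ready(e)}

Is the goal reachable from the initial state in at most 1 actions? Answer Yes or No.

1. bind(f)  →  {above(f), at(c), marked(f,c), marked(f,f), ready(e), ready(f)}
2. bind(e)  →  {above(e), above(f), at(c), marked(e,e), marked(f,c), marked(f,f), ready(e), ready(f)}
3. move(e,f)  →  {above(e), above(f), at(c), clear(f), marked(f,c), marked(f,e), marked(f,f), ready(e), ready(f)}
optimal plan length = 3; 3 > 1

No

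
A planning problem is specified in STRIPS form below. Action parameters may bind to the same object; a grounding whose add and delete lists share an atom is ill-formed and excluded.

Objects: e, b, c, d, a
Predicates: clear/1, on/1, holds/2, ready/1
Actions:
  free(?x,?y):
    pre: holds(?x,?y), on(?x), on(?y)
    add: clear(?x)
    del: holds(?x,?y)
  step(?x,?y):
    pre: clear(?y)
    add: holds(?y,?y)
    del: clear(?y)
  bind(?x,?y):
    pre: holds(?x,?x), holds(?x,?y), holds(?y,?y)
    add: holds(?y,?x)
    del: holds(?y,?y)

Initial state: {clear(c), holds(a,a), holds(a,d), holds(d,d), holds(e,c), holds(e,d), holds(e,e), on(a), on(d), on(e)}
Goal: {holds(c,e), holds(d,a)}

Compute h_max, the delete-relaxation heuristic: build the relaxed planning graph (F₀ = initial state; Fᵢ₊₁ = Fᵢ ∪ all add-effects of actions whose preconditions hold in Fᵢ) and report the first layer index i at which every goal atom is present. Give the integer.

2

F0 = init (10 atoms)
F1 = F0 ∪ {clear(a), clear(d), clear(e), holds(c,c), holds(d,a), holds(d,e)}  (16 atoms)
F2 = F1 ∪ {holds(c,e)}  (17 atoms)
goal ⊆ F2  ⇒  h_max = 2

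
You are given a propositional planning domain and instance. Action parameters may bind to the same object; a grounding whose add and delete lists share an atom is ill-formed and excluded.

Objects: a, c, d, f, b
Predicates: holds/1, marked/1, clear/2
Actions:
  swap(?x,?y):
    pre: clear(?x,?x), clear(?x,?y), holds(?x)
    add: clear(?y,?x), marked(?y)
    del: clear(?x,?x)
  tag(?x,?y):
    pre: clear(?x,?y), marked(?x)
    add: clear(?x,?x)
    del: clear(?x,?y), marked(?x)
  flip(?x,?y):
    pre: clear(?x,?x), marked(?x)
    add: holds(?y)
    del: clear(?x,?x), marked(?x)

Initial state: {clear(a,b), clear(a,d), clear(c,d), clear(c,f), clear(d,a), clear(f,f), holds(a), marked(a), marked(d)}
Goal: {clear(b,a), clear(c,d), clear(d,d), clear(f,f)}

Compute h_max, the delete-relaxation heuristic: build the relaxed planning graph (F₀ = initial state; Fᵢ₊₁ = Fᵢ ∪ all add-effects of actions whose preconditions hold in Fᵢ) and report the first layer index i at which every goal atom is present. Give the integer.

2

F0 = init (9 atoms)
F1 = F0 ∪ {clear(a,a), clear(d,d)}  (11 atoms)
F2 = F1 ∪ {clear(b,a), holds(b), holds(c), holds(d), holds(f), marked(b)}  (17 atoms)
goal ⊆ F2  ⇒  h_max = 2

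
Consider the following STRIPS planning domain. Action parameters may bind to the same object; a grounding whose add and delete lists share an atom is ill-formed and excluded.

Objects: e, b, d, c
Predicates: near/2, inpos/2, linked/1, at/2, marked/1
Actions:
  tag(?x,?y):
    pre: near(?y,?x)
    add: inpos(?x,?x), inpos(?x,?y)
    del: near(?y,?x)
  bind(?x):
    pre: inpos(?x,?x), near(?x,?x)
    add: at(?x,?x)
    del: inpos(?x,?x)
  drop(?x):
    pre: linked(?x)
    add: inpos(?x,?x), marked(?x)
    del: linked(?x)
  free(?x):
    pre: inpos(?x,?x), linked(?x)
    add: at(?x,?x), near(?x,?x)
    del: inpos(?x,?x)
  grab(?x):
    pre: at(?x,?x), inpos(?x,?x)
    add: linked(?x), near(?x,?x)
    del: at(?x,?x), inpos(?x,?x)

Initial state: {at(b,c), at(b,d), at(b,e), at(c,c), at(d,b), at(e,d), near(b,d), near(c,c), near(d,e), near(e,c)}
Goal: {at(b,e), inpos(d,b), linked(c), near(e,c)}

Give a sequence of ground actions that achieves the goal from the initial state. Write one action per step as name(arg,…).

1. tag(d,b)  →  {at(b,c), at(b,d), at(b,e), at(c,c), at(d,b), at(e,d), inpos(d,b), inpos(d,d), near(c,c), near(d,e), near(e,c)}
2. tag(c,c)  →  {at(b,c), at(b,d), at(b,e), at(c,c), at(d,b), at(e,d), inpos(c,c), inpos(d,b), inpos(d,d), near(d,e), near(e,c)}
3. grab(c)  →  {at(b,c), at(b,d), at(b,e), at(d,b), at(e,d), inpos(d,b), inpos(d,d), linked(c), near(c,c), near(d,e), near(e,c)}

tag(d,b); tag(c,c); grab(c)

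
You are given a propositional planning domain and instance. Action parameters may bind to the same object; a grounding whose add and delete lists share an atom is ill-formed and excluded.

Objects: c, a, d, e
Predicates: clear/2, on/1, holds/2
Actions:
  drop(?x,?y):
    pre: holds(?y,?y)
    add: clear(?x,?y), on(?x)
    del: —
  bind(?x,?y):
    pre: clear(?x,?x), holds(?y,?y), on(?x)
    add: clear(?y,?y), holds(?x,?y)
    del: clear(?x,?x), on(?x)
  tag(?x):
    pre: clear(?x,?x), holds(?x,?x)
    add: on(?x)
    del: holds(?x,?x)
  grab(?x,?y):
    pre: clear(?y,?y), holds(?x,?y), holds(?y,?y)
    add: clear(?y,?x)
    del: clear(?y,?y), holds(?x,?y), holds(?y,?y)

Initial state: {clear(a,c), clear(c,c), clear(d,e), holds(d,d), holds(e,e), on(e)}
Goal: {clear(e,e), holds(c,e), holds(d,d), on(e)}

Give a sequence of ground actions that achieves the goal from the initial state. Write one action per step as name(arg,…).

drop(c,d); bind(c,e)

1. drop(c,d)  →  {clear(a,c), clear(c,c), clear(c,d), clear(d,e), holds(d,d), holds(e,e), on(c), on(e)}
2. bind(c,e)  →  {clear(a,c), clear(c,d), clear(d,e), clear(e,e), holds(c,e), holds(d,d), holds(e,e), on(e)}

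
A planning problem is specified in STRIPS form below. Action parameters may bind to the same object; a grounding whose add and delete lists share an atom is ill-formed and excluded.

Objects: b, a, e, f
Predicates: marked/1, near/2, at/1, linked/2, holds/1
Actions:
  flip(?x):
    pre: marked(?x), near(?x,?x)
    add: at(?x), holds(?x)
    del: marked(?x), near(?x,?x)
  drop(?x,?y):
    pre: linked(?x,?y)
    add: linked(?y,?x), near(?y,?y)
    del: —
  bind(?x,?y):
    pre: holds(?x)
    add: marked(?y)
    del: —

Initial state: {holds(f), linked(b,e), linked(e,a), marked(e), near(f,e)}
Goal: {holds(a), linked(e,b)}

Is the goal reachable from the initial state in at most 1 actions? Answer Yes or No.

No

1. drop(b,e)  →  {holds(f), linked(b,e), linked(e,a), linked(e,b), marked(e), near(e,e), near(f,e)}
2. drop(e,a)  →  {holds(f), linked(a,e), linked(b,e), linked(e,a), linked(e,b), marked(e), near(a,a), near(e,e), near(f,e)}
3. bind(f,a)  →  {holds(f), linked(a,e), linked(b,e), linked(e,a), linked(e,b), marked(a), marked(e), near(a,a), near(e,e), near(f,e)}
4. flip(a)  →  {at(a), holds(a), holds(f), linked(a,e), linked(b,e), linked(e,a), linked(e,b), marked(e), near(e,e), near(f,e)}
optimal plan length = 4; 4 > 1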